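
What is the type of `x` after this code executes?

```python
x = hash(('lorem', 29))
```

hash() returns int

int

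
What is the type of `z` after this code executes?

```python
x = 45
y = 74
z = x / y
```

int / int = float

float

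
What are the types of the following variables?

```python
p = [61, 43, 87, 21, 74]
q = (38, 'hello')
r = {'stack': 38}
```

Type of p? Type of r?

p is assigned a list literal (square brackets); r is assigned a dict literal ({key: value})

list, dict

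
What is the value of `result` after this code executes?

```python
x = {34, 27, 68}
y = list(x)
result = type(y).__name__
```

x is set; y is list; result = 'list'

'list'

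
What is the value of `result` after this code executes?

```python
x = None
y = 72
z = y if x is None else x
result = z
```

x = None; y = 72; z = 72; result = 72

72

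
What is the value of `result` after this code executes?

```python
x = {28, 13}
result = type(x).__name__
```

x is set; result = 'set'

'set'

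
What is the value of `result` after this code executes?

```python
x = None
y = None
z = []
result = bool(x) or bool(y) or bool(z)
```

x = None; y = None; z = []; result = False

False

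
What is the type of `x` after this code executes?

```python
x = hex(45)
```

hex() returns str representation

str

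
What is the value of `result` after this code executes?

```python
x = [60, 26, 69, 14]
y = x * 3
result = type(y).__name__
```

x is list; y is list; result = 'list'

'list'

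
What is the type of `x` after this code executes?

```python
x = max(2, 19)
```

max() of ints returns int

int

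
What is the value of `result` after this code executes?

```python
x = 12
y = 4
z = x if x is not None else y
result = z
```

x = 12; y = 4; z = 12; result = 12

12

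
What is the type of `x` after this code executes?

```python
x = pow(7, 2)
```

pow(int, int) returns int

int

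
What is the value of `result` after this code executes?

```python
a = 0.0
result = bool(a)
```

a = 0.0; result = False

False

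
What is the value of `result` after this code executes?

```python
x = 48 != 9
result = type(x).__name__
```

x is bool; result = 'bool'

'bool'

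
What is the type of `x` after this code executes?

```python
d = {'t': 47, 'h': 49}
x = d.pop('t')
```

dict.pop() returns the value

int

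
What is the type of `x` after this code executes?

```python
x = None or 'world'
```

'or' with None returns the other truthy value (str)

str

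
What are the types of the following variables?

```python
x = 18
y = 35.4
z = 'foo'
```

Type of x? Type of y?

x is assigned a bare integer (no decimal point), so it is an int; y is assigned a number with a decimal point, so it is a float

int, float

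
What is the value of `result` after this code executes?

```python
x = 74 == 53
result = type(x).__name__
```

x is bool; result = 'bool'

'bool'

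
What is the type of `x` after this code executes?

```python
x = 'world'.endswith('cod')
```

str.endswith() returns bool

bool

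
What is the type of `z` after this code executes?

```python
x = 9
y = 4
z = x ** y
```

positive int ** positive int = int

int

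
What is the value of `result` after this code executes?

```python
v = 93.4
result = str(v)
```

v = 93.4; result = '93.4'

'93.4'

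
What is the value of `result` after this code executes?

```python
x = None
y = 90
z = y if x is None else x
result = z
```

x = None; y = 90; z = 90; result = 90

90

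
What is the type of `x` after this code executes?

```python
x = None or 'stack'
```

'or' with None returns the other truthy value (str)

str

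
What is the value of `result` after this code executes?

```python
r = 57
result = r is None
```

r = 57; result = False

False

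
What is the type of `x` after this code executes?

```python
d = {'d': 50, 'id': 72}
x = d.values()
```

.values() returns dict_values view

dict_values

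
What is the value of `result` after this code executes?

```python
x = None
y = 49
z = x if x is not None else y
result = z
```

x = None; y = 49; z = 49; result = 49

49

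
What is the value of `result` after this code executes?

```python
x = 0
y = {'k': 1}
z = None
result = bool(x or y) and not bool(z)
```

x = 0; y = {'k': 1}; z = None; result = True

True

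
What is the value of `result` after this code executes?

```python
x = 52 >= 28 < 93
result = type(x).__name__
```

x is bool; result = 'bool'

'bool'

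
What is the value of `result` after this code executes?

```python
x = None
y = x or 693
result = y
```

x = None; y = 693; result = 693

693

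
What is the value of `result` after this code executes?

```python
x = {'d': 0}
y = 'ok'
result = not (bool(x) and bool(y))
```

x = {'d': 0}; y = 'ok'; result = False

False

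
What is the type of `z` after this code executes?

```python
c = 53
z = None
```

None has type NoneType

NoneType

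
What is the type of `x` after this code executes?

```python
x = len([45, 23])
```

len() always returns int

int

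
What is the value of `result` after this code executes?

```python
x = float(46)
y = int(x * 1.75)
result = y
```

x = 46.0; y = 80; result = 80

80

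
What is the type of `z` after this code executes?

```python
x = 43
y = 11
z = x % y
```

int % int = int

int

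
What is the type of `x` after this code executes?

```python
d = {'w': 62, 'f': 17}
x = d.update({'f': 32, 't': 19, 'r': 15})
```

dict.update() returns None

NoneType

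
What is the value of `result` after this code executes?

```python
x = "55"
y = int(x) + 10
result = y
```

x = '55'; y = 65; result = 65

65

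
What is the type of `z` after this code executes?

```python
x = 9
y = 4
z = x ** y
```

positive int ** positive int = int

int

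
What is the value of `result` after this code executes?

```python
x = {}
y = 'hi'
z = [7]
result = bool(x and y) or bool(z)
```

x = {}; y = 'hi'; z = [7]; result = True

True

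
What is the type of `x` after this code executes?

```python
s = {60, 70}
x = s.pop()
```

Popping from set[int] returns int

int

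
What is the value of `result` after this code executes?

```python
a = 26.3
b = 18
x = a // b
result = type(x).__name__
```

a is float; b is int; x is float; result = 'float'

'float'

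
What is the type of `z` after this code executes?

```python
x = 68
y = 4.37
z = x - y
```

int - float = float

float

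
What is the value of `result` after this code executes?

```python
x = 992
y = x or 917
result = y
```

x = 992; y = 992; result = 992

992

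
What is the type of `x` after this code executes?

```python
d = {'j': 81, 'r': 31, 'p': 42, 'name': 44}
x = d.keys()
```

.keys() returns dict_keys view

dict_keys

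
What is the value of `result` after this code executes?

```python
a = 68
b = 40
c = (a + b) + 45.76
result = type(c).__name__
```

a is int; b is int; c is float; result = 'float'

'float'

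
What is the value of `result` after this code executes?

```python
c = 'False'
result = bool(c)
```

c = 'False'; result = True

True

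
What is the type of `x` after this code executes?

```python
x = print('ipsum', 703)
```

print() returns None

NoneType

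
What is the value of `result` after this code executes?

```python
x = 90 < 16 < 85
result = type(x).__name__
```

x is bool; result = 'bool'

'bool'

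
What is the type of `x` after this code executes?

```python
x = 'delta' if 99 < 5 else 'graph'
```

Both branches of conditional are str

str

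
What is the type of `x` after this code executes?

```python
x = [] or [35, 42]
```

'or' returns first truthy value (list)

list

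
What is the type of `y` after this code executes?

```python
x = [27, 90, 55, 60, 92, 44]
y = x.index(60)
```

list.index() returns int

int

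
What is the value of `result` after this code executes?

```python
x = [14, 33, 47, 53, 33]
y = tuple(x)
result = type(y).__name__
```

x is list; y is tuple; result = 'tuple'

'tuple'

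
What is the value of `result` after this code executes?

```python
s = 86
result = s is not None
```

s = 86; result = True

True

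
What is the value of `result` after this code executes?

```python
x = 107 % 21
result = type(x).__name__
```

x is int; result = 'int'

'int'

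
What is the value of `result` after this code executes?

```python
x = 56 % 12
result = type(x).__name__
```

x is int; result = 'int'

'int'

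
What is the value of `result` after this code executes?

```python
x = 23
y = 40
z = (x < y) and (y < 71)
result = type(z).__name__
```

x is int; y is int; z is bool; result = 'bool'

'bool'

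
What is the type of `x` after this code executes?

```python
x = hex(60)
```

hex() returns str representation

str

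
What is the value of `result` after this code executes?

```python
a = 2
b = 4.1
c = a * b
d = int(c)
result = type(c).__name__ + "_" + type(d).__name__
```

a is int; b is float; c is float; d is int; result = 'float_int'

'float_int'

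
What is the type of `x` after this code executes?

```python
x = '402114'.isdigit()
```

str.isdigit() returns bool

bool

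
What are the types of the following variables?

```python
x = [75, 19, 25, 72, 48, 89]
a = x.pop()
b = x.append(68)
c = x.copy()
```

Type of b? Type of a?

append() returns None; pop() returns element

NoneType, int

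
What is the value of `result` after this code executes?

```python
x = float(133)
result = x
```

x = 133.0; result = 133.0

133.0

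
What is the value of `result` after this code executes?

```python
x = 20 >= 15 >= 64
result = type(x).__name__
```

x is bool; result = 'bool'

'bool'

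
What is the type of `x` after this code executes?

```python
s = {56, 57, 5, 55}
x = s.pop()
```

Popping from set[int] returns int

int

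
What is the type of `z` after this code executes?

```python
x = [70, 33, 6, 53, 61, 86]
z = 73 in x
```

'in' operator returns bool

bool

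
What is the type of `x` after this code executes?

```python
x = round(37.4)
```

round() with no decimal places returns int

int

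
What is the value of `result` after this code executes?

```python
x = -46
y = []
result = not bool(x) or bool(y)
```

x = -46; y = []; result = False

False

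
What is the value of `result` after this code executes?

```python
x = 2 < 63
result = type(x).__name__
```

x is bool; result = 'bool'

'bool'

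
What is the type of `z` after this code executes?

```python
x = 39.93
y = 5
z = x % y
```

float % int = float

float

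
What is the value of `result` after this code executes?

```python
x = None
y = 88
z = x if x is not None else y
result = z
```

x = None; y = 88; z = 88; result = 88

88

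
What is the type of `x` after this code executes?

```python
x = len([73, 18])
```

len() always returns int

int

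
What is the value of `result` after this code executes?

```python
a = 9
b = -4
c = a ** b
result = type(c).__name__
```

a is int; b is int; c is float; result = 'float'

'float'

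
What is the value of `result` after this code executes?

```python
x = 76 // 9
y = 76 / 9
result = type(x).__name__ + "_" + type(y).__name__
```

x is int; y is float; result = 'int_float'

'int_float'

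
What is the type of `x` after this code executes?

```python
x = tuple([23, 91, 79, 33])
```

tuple() constructor returns tuple

tuple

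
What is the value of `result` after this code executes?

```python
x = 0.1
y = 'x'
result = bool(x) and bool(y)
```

x = 0.1; y = 'x'; result = True

True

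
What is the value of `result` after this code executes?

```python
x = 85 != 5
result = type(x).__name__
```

x is bool; result = 'bool'

'bool'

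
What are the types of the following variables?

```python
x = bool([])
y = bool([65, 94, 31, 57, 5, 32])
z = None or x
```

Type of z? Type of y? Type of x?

None or bool returns the bool; bool() returns bool; bool() returns bool

bool, bool, bool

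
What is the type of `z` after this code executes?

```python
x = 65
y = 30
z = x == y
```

Equality comparison returns bool

bool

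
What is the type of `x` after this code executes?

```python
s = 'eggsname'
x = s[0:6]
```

Slicing a str returns str

str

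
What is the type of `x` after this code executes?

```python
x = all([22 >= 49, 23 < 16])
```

all() returns bool

bool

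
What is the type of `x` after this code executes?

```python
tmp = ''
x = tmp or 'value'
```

'or' returns first truthy value (str)

str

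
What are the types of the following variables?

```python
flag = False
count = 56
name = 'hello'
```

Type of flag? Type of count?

flag is assigned the constant False, which has type bool; count is assigned a bare integer (no decimal point), so it is an int

bool, int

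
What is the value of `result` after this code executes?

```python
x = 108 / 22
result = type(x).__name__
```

x is float; result = 'float'

'float'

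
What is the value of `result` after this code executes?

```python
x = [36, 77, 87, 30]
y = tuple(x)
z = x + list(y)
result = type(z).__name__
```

x is list; y is tuple; z is list; result = 'list'

'list'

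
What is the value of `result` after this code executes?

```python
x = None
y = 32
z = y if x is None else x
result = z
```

x = None; y = 32; z = 32; result = 32

32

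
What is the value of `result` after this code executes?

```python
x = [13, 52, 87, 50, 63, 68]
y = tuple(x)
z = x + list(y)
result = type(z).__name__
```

x is list; y is tuple; z is list; result = 'list'

'list'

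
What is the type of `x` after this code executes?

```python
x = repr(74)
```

repr() returns str

str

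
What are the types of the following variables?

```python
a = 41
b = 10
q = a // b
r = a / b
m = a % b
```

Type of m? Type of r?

% of ints returns int; / returns float

int, float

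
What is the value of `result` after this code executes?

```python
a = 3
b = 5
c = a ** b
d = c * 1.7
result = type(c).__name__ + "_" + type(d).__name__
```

a is int; b is int; c is int; d is float; result = 'int_float'

'int_float'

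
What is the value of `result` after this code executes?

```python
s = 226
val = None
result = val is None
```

s = 226; val = None; result = True

True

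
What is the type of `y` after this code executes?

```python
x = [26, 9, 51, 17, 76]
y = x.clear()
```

list.clear() returns None

NoneType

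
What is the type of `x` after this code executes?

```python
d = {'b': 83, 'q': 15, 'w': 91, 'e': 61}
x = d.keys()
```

.keys() returns dict_keys view

dict_keys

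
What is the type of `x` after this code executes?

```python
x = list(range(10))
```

list(range()) returns list

list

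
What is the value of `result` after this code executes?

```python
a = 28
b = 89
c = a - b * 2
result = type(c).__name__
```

a is int; b is int; c is int; result = 'int'

'int'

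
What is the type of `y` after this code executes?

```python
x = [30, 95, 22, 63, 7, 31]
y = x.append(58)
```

list.append() returns None (mutates in place)

NoneType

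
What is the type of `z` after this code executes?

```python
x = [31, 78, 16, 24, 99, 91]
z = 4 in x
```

'in' operator returns bool

bool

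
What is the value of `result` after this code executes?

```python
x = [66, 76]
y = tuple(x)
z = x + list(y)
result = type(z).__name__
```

x is list; y is tuple; z is list; result = 'list'

'list'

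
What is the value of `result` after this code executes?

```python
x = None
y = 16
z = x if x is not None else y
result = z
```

x = None; y = 16; z = 16; result = 16

16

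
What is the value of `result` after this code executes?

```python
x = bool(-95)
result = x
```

x = True; result = True

True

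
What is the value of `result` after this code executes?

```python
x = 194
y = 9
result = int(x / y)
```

x = 194; y = 9; result = 21

21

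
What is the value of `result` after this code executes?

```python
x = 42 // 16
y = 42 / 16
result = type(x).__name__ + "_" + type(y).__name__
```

x is int; y is float; result = 'int_float'

'int_float'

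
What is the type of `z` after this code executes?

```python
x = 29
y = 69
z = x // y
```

int // int = int

int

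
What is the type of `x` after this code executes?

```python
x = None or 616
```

'or' with None returns the other truthy value

int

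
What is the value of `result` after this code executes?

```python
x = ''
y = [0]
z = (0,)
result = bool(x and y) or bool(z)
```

x = ''; y = [0]; z = (0,); result = True

True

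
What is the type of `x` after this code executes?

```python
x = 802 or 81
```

'or' returns first truthy value (int)

int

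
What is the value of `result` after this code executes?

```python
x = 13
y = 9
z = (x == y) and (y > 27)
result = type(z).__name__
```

x is int; y is int; z is bool; result = 'bool'

'bool'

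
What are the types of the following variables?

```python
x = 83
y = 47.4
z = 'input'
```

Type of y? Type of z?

y is assigned a number with a decimal point, so it is a float; z is assigned a quoted string literal, so it is a str

float, str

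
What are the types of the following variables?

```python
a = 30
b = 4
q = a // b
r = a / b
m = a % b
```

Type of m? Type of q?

% of ints returns int; // returns int

int, int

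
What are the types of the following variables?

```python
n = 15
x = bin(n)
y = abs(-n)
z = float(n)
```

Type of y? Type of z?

abs() of int returns int; float() returns float

int, float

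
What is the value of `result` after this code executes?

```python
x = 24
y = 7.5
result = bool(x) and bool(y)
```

x = 24; y = 7.5; result = True

True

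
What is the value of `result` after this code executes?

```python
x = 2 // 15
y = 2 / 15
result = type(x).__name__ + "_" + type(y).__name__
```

x is int; y is float; result = 'int_float'

'int_float'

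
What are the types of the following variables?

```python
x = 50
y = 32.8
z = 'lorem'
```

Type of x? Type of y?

x is assigned a bare integer (no decimal point), so it is an int; y is assigned a number with a decimal point, so it is a float

int, float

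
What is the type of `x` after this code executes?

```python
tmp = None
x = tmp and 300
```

'and' returns first falsy value (None)

NoneType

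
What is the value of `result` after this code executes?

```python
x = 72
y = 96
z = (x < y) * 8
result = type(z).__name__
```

x is int; y is int; z is int; result = 'int'

'int'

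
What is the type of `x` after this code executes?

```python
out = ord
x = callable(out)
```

callable() returns bool

bool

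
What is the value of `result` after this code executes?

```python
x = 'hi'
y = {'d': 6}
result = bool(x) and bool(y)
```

x = 'hi'; y = {'d': 6}; result = True

True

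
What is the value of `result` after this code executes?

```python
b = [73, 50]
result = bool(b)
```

b = [73, 50]; result = True

True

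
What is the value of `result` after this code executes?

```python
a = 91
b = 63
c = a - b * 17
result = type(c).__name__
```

a is int; b is int; c is int; result = 'int'

'int'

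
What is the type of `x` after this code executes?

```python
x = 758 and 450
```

'and' with truthy values returns last operand (int)

int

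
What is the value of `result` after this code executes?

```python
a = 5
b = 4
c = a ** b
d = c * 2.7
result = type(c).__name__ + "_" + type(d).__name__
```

a is int; b is int; c is int; d is float; result = 'int_float'

'int_float'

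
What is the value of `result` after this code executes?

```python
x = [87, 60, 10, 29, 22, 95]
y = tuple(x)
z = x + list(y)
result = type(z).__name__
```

x is list; y is tuple; z is list; result = 'list'

'list'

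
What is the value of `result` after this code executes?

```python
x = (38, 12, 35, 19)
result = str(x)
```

x = (38, 12, 35, 19); result = '(38, 12, 35, 19)'

'(38, 12, 35, 19)'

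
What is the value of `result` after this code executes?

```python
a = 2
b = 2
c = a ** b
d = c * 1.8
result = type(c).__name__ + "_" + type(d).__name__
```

a is int; b is int; c is int; d is float; result = 'int_float'

'int_float'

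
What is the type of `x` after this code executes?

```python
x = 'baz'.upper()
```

str.upper() returns str

str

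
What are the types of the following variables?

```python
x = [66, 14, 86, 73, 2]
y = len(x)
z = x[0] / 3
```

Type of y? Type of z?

len() returns int; int / int = float

int, float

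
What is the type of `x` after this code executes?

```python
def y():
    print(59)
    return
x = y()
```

Bare return returns None

NoneType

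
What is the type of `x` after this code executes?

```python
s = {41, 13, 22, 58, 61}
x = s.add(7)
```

set.add() returns None (mutates in place)

NoneType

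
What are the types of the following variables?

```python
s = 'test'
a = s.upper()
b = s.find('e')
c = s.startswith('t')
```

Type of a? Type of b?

upper() returns str; find() returns int

str, int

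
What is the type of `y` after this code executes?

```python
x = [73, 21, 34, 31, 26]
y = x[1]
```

Indexing list[int] returns int

int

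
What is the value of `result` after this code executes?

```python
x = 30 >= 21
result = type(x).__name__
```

x is bool; result = 'bool'

'bool'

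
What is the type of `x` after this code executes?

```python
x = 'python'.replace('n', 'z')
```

str.replace() returns str

str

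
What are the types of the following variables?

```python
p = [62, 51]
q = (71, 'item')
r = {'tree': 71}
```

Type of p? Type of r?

p is assigned a list literal (square brackets); r is assigned a dict literal ({key: value})

list, dict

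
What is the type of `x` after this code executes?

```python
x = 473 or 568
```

'or' returns first truthy value (int)

int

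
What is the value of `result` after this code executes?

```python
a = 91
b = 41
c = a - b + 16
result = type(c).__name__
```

a is int; b is int; c is int; result = 'int'

'int'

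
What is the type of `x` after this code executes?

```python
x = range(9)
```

range() returns a range object

range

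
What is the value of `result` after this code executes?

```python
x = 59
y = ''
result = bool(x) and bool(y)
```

x = 59; y = ''; result = False

False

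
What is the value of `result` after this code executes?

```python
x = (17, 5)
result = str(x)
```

x = (17, 5); result = '(17, 5)'

'(17, 5)'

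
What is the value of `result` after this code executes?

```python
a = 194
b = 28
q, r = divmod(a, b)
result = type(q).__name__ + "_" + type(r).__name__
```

a is int; b is int; q is int; r is int; result = 'int_int'

'int_int'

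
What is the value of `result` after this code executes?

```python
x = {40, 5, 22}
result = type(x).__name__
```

x is set; result = 'set'

'set'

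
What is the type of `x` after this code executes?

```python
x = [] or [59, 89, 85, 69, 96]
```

'or' returns first truthy value (list)

list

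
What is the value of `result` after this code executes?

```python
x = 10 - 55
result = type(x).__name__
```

x is int; result = 'int'

'int'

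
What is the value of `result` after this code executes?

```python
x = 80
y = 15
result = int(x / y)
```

x = 80; y = 15; result = 5

5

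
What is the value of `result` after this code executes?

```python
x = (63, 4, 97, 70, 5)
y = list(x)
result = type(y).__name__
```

x is tuple; y is list; result = 'list'

'list'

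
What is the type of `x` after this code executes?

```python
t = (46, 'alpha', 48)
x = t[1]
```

Index 1 of tuple is a str literal

str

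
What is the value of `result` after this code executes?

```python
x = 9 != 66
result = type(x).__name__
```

x is bool; result = 'bool'

'bool'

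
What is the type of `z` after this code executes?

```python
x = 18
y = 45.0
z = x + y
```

int + float = float

float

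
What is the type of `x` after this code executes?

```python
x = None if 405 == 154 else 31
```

405 == 154 is False, so the else branch is taken

int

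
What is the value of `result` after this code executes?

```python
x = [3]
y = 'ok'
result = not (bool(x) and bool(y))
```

x = [3]; y = 'ok'; result = False

False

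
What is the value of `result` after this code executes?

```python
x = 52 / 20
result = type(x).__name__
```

x is float; result = 'float'

'float'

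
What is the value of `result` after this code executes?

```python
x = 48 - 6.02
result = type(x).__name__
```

x is float; result = 'float'

'float'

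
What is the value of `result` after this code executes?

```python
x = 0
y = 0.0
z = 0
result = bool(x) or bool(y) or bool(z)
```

x = 0; y = 0.0; z = 0; result = False

False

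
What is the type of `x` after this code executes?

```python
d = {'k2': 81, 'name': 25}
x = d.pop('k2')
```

dict.pop() returns the value

int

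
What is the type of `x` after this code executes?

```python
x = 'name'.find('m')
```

str.find() returns int index

int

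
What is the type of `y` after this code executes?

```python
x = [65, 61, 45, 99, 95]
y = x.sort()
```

list.sort() returns None (mutates in place)

NoneType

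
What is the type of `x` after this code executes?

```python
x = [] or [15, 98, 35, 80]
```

'or' returns first truthy value (list)

list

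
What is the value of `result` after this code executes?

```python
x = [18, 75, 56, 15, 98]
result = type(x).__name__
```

x is list; result = 'list'

'list'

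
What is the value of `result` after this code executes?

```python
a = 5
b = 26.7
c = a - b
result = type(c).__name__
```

a is int; b is float; c is float; result = 'float'

'float'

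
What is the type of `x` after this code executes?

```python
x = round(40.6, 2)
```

round() with decimal places returns float

float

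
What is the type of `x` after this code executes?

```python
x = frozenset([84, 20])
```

frozenset() returns frozenset

frozenset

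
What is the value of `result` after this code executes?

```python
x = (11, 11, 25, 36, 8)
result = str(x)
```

x = (11, 11, 25, 36, 8); result = '(11, 11, 25, 36, 8)'

'(11, 11, 25, 36, 8)'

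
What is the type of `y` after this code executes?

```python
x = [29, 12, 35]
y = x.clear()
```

list.clear() returns None

NoneType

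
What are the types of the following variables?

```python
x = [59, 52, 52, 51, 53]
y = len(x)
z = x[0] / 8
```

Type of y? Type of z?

len() returns int; int / int = float

int, float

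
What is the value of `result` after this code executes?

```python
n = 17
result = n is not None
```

n = 17; result = True

True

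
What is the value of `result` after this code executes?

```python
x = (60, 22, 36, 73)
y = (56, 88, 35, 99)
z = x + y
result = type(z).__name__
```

x is tuple; y is tuple; z is tuple; result = 'tuple'

'tuple'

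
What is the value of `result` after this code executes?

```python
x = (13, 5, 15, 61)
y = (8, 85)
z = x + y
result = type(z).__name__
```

x is tuple; y is tuple; z is tuple; result = 'tuple'

'tuple'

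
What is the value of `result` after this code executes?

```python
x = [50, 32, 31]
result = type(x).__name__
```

x is list; result = 'list'

'list'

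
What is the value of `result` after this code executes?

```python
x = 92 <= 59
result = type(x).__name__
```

x is bool; result = 'bool'

'bool'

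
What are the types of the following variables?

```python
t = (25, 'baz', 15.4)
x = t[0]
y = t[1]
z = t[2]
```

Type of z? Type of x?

tuple[2] is float; tuple[0] is int

float, int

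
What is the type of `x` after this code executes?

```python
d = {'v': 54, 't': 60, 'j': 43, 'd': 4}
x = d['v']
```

Accessing dict[str, int] with str key returns int

int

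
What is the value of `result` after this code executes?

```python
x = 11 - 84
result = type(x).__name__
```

x is int; result = 'int'

'int'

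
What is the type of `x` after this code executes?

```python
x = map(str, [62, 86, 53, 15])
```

map() returns a map object

map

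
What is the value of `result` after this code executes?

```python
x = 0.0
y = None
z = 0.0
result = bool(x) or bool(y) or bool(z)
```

x = 0.0; y = None; z = 0.0; result = False

False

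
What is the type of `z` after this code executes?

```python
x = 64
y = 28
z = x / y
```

int / int = float

float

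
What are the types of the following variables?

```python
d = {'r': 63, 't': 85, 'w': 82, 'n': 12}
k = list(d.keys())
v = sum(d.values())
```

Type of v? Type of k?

sum of ints is int; list() converts to list

int, list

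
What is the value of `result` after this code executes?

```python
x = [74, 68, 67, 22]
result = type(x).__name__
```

x is list; result = 'list'

'list'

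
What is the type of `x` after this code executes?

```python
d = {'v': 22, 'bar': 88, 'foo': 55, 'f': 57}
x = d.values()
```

.values() returns dict_values view

dict_values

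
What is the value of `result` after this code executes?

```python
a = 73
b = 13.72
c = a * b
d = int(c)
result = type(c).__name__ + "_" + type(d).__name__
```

a is int; b is float; c is float; d is int; result = 'float_int'

'float_int'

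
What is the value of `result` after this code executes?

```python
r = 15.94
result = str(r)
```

r = 15.94; result = '15.94'

'15.94'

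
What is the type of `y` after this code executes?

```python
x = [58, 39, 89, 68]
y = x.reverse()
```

list.reverse() returns None

NoneType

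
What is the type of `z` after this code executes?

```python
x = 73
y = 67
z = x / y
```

int / int = float

float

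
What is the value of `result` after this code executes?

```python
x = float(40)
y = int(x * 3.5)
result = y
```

x = 40.0; y = 140; result = 140

140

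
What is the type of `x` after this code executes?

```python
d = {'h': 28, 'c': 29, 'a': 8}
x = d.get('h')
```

dict.get() returns value type when found

int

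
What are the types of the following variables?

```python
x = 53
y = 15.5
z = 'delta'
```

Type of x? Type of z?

x is assigned a bare integer (no decimal point), so it is an int; z is assigned a quoted string literal, so it is a str

int, str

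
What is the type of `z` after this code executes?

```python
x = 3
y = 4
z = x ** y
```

positive int ** positive int = int

int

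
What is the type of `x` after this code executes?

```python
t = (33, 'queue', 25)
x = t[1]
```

Index 1 of tuple is a str literal

str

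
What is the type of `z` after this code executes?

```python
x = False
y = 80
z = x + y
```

bool + int = int (bool is subclass of int)

int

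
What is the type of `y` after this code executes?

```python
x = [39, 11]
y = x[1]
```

Indexing list[int] returns int

int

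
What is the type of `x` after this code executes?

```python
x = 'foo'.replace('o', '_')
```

str.replace() returns str

str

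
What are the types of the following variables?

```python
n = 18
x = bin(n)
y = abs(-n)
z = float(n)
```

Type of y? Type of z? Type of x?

abs() of int returns int; float() returns float; bin() returns str

int, float, str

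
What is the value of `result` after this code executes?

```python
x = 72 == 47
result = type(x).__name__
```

x is bool; result = 'bool'

'bool'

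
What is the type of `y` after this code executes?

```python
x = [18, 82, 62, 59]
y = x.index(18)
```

list.index() returns int

int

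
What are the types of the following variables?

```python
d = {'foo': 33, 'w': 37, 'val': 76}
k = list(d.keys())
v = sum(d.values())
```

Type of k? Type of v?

list() converts to list; sum of ints is int

list, int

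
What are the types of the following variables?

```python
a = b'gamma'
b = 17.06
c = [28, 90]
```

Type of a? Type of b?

a is assigned a bytes literal (b'...' prefix); b is assigned a number with a decimal point, so it is a float

bytes, float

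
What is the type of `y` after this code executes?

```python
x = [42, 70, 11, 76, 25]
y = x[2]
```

Indexing list[int] returns int

int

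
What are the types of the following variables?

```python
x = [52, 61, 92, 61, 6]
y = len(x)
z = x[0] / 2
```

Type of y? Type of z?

len() returns int; int / int = float

int, float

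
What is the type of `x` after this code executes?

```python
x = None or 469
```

'or' with None returns the other truthy value

int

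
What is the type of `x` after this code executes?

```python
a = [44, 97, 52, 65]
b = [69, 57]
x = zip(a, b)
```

zip() returns a zip object

zip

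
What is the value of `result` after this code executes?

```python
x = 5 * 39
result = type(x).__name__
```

x is int; result = 'int'

'int'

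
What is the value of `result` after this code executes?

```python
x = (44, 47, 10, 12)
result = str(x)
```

x = (44, 47, 10, 12); result = '(44, 47, 10, 12)'

'(44, 47, 10, 12)'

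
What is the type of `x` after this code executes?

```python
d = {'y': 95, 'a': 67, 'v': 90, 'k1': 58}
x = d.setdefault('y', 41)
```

dict.setdefault() returns the (existing or default) value

int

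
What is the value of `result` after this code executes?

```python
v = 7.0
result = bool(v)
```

v = 7.0; result = True

True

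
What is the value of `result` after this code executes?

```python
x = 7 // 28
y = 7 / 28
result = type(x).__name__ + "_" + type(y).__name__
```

x is int; y is float; result = 'int_float'

'int_float'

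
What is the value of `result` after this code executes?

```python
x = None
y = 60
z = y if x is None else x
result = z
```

x = None; y = 60; z = 60; result = 60

60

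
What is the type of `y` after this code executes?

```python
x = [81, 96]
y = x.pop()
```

list.pop() returns the popped element

int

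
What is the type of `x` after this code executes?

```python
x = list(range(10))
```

list(range()) returns list

list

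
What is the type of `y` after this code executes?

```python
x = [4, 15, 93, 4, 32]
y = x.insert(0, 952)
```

list.insert() returns None

NoneType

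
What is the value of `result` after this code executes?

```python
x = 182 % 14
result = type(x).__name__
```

x is int; result = 'int'

'int'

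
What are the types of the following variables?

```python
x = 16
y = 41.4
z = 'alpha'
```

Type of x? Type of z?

x is assigned a bare integer (no decimal point), so it is an int; z is assigned a quoted string literal, so it is a str

int, str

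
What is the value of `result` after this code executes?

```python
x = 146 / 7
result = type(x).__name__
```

x is float; result = 'float'

'float'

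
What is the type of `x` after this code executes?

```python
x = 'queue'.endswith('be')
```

str.endswith() returns bool

bool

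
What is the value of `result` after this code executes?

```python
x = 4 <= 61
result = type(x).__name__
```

x is bool; result = 'bool'

'bool'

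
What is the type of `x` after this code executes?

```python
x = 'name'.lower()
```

str.lower() returns str

str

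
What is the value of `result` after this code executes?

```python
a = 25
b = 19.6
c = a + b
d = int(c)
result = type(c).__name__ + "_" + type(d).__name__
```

a is int; b is float; c is float; d is int; result = 'float_int'

'float_int'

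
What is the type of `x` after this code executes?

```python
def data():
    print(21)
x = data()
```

Function without return returns None

NoneType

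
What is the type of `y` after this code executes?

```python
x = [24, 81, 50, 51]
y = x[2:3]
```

Slicing a list returns a list

list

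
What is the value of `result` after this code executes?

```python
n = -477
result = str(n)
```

n = -477; result = '-477'

'-477'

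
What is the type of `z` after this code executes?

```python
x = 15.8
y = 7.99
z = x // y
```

float // float = float

float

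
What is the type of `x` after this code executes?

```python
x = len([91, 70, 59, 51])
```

len() always returns int

int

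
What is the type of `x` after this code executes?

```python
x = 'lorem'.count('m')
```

str.count() returns int

int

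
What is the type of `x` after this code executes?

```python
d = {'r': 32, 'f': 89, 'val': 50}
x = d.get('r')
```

dict.get() returns value type when found

int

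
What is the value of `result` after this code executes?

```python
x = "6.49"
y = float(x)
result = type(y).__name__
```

x is str; y is float; result = 'float'

'float'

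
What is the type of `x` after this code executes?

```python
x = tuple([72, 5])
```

tuple() constructor returns tuple

tuple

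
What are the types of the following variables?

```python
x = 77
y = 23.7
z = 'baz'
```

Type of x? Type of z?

x is assigned a bare integer (no decimal point), so it is an int; z is assigned a quoted string literal, so it is a str

int, str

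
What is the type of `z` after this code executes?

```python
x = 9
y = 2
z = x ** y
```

positive int ** positive int = int

int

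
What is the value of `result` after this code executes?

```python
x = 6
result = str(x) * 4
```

x = 6; result = '6666'

'6666'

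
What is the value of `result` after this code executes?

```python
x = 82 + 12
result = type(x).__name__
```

x is int; result = 'int'

'int'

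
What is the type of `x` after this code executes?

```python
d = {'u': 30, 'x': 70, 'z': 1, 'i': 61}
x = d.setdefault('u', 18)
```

dict.setdefault() returns the (existing or default) value

int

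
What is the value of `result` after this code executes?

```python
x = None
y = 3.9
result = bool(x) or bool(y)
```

x = None; y = 3.9; result = True

True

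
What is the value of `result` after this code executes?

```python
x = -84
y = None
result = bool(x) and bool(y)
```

x = -84; y = None; result = False

False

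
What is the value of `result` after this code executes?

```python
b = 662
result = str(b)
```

b = 662; result = '662'

'662'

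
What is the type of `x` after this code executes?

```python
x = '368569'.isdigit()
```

str.isdigit() returns bool

bool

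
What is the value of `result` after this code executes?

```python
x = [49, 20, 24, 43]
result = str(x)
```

x = [49, 20, 24, 43]; result = '[49, 20, 24, 43]'

'[49, 20, 24, 43]'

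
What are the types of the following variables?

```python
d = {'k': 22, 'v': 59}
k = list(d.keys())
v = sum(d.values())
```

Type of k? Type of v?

list() converts to list; sum of ints is int

list, int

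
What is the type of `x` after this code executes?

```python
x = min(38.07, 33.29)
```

min() of floats returns float

float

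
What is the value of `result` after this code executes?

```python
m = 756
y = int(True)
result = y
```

m = 756; y = 1; result = 1

1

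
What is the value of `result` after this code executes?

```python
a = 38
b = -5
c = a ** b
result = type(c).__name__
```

a is int; b is int; c is float; result = 'float'

'float'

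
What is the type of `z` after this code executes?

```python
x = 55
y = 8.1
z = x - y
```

int - float = float

float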